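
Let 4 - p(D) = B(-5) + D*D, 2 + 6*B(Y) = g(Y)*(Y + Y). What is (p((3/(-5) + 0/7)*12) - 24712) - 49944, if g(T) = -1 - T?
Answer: -1867421/25 ≈ -74697.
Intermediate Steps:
B(Y) = -⅓ + Y*(-1 - Y)/3 (B(Y) = -⅓ + ((-1 - Y)*(Y + Y))/6 = -⅓ + ((-1 - Y)*(2*Y))/6 = -⅓ + (2*Y*(-1 - Y))/6 = -⅓ + Y*(-1 - Y)/3)
p(D) = 11 - D² (p(D) = 4 - ((-⅓ - ⅓*(-5)*(1 - 5)) + D*D) = 4 - ((-⅓ - ⅓*(-5)*(-4)) + D²) = 4 - ((-⅓ - 20/3) + D²) = 4 - (-7 + D²) = 4 + (7 - D²) = 11 - D²)
(p((3/(-5) + 0/7)*12) - 24712) - 49944 = ((11 - ((3/(-5) + 0/7)*12)²) - 24712) - 49944 = ((11 - ((3*(-⅕) + 0*(⅐))*12)²) - 24712) - 49944 = ((11 - ((-⅗ + 0)*12)²) - 24712) - 49944 = ((11 - (-⅗*12)²) - 24712) - 49944 = ((11 - (-36/5)²) - 24712) - 49944 = ((11 - 1*1296/25) - 24712) - 49944 = ((11 - 1296/25) - 24712) - 49944 = (-1021/25 - 24712) - 49944 = -618821/25 - 49944 = -1867421/25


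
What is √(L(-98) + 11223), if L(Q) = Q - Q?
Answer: 3*√1247 ≈ 105.94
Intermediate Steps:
L(Q) = 0
√(L(-98) + 11223) = √(0 + 11223) = √11223 = 3*√1247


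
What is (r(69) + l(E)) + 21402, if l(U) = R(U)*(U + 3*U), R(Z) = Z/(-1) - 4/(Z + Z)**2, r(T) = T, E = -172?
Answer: -4165194/43 ≈ -96865.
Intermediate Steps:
R(Z) = -Z - 1/Z**2 (R(Z) = Z*(-1) - 4*1/(4*Z**2) = -Z - 4*1/(4*Z**2) = -Z - 1/Z**2)
l(U) = 4*U*(-U - 1/U**2) (l(U) = (-U - 1/U**2)*(U + 3*U) = (-U - 1/U**2)*(4*U) = 4*U*(-U - 1/U**2))
(r(69) + l(E)) + 21402 = (69 + 4*(-1 - 1*(-172)**3)/(-172)) + 21402 = (69 + 4*(-1/172)*(-1 - 1*(-5088448))) + 21402 = (69 + 4*(-1/172)*(-1 + 5088448)) + 21402 = (69 + 4*(-1/172)*5088447) + 21402 = (69 - 5088447/43) + 21402 = -5085480/43 + 21402 = -4165194/43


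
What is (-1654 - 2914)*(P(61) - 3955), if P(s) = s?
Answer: 17787792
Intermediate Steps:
(-1654 - 2914)*(P(61) - 3955) = (-1654 - 2914)*(61 - 3955) = -4568*(-3894) = 17787792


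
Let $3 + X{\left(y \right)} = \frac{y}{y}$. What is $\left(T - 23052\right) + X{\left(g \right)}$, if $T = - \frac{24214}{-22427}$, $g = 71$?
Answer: $- \frac{517007844}{22427} \approx -23053.0$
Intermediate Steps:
$X{\left(y \right)} = -2$ ($X{\left(y \right)} = -3 + \frac{y}{y} = -3 + 1 = -2$)
$T = \frac{24214}{22427}$ ($T = \left(-24214\right) \left(- \frac{1}{22427}\right) = \frac{24214}{22427} \approx 1.0797$)
$\left(T - 23052\right) + X{\left(g \right)} = \left(\frac{24214}{22427} - 23052\right) - 2 = - \frac{516962990}{22427} - 2 = - \frac{517007844}{22427}$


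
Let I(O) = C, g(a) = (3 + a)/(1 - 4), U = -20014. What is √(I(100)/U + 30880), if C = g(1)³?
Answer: 8*√3913723480053/90063 ≈ 175.73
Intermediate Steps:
g(a) = -1 - a/3 (g(a) = (3 + a)/(-3) = (3 + a)*(-⅓) = -1 - a/3)
C = -64/27 (C = (-1 - ⅓*1)³ = (-1 - ⅓)³ = (-4/3)³ = -64/27 ≈ -2.3704)
I(O) = -64/27
√(I(100)/U + 30880) = √(-64/27/(-20014) + 30880) = √(-64/27*(-1/20014) + 30880) = √(32/270189 + 30880) = √(8343436352/270189) = 8*√3913723480053/90063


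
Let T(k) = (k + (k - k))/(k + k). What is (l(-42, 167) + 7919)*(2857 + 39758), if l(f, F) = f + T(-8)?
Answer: 671399325/2 ≈ 3.3570e+8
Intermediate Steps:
T(k) = ½ (T(k) = (k + 0)/((2*k)) = k*(1/(2*k)) = ½)
l(f, F) = ½ + f (l(f, F) = f + ½ = ½ + f)
(l(-42, 167) + 7919)*(2857 + 39758) = ((½ - 42) + 7919)*(2857 + 39758) = (-83/2 + 7919)*42615 = (15755/2)*42615 = 671399325/2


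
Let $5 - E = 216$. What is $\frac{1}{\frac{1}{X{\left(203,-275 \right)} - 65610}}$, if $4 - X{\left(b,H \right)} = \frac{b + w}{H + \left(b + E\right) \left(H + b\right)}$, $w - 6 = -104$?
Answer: $- \frac{2821073}{43} \approx -65606.0$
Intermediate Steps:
$E = -211$ ($E = 5 - 216 = -211$)
$w = -98$ ($w = 6 - 104 = -98$)
$X{\left(b,H \right)} = 4 - \frac{-98 + b}{H + \left(-211 + b\right) \left(H + b\right)}$ ($X{\left(b,H \right)} = 4 - \frac{b - 98}{H + \left(b - 211\right) \left(H + b\right)} = 4 - \frac{-98 + b}{H + \left(-211 + b\right) \left(H + b\right)}$)
$\frac{1}{\frac{1}{X{\left(203,-275 \right)} - 65610}} = \frac{1}{\frac{1}{\frac{98 - 171535 - -231000 + 4 \cdot 203^{2} + 4 \left(-275\right) 203}{203^{2} - 42833 - -57750 - 55825} - 65610}} = \frac{1}{\frac{1}{\frac{98 - 171535 + 231000 + 4 \cdot 41209 - 223300}{41209 - 42833 + 57750 - 55825} - 65610}} = \frac{1}{\frac{1}{\frac{98 - 171535 + 231000 + 164836 - 223300}{301} - 65610}} = \frac{1}{\frac{1}{\frac{1}{301} \cdot 1099 - 65610}} = \frac{1}{\frac{1}{\frac{157}{43} - 65610}} = \frac{1}{\frac{1}{- \frac{2821073}{43}}} = \frac{1}{- \frac{43}{2821073}} = - \frac{2821073}{43}$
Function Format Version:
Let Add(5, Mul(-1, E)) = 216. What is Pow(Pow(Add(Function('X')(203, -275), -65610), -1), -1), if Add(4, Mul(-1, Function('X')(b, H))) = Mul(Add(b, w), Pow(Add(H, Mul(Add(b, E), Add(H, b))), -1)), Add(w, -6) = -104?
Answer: Rational(-2821073, 43) ≈ -65606.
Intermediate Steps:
E = -211 (E = Add(5, Mul(-1, 216)) = Add(5, -216) = -211)
w = -98 (w = Add(6, -104) = -98)
Function('X')(b, H) = Add(4, Mul(-1, Pow(Add(H, Mul(Add(-211, b), Add(H, b))), -1), Add(-98, b))) (Function('X')(b, H) = Add(4, Mul(-1, Mul(Add(b, -98), Pow(Add(H, Mul(Add(b, -211), Add(H, b))), -1)))) = Add(4, Mul(-1, Mul(Add(-98, b), Pow(Add(H, Mul(Add(-211, b), Add(H, b))), -1)))) = Add(4, Mul(-1, Mul(Pow(Add(H, Mul(Add(-211, b), Add(H, b))), -1), Add(-98, b)))) = Add(4, Mul(-1, Pow(Add(H, Mul(Add(-211, b), Add(H, b))), -1), Add(-98, b))))
Pow(Pow(Add(Function('X')(203, -275), -65610), -1), -1) = Pow(Pow(Add(Mul(Pow(Add(Pow(203, 2), Mul(-211, 203), Mul(-210, -275), Mul(-275, 203)), -1), Add(98, Mul(-845, 203), Mul(-840, -275), Mul(4, Pow(203, 2)), Mul(4, -275, 203))), -65610), -1), -1) = Pow(Pow(Add(Mul(Pow(Add(41209, -42833, 57750, -55825), -1), Add(98, -171535, 231000, Mul(4, 41209), -223300)), -65610), -1), -1) = Pow(Pow(Add(Mul(Pow(301, -1), Add(98, -171535, 231000, 164836, -223300)), -65610), -1), -1) = Pow(Pow(Add(Mul(Rational(1, 301), 1099), -65610), -1), -1) = Pow(Pow(Add(Rational(157, 43), -65610), -1), -1) = Pow(Pow(Rational(-2821073, 43), -1), -1) = Pow(Rational(-43, 2821073), -1) = Rational(-2821073, 43)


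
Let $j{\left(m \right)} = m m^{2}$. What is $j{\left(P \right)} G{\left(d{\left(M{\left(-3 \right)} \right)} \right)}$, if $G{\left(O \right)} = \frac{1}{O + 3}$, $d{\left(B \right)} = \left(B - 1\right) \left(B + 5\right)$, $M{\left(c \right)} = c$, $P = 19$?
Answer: $- \frac{6859}{5} \approx -1371.8$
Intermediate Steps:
$d{\left(B \right)} = \left(-1 + B\right) \left(5 + B\right)$
$j{\left(m \right)} = m^{3}$
$G{\left(O \right)} = \frac{1}{3 + O}$
$j{\left(P \right)} G{\left(d{\left(M{\left(-3 \right)} \right)} \right)} = \frac{19^{3}}{3 + \left(-5 + \left(-3\right)^{2} + 4 \left(-3\right)\right)} = \frac{6859}{3 - 8} = \frac{6859}{-5} = 6859 \left(- \frac{1}{5}\right) = - \frac{6859}{5}$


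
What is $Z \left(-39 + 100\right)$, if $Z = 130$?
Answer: $7930$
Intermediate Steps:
$Z \left(-39 + 100\right) = 130 \left(-39 + 100\right) = 130 \cdot 61 = 7930$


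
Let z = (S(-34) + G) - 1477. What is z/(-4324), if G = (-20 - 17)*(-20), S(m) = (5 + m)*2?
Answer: 795/4324 ≈ 0.18386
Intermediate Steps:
S(m) = 10 + 2*m
G = 740 (G = -37*(-20) = 740)
z = -795 (z = ((10 + 2*(-34)) + 740) - 1477 = ((10 - 68) + 740) - 1477 = (-58 + 740) - 1477 = 682 - 1477 = -795)
z/(-4324) = -795/(-4324) = -795*(-1/4324) = 795/4324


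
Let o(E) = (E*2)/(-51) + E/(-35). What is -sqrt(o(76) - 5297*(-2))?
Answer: -sqrt(33738452790)/1785 ≈ -102.90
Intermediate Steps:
o(E) = -121*E/1785 (o(E) = (2*E)*(-1/51) + E*(-1/35) = -2*E/51 - E/35 = -121*E/1785)
-sqrt(o(76) - 5297*(-2)) = -sqrt(-121/1785*76 - 5297*(-2)) = -sqrt(-9196/1785 + 10594) = -sqrt(18901094/1785) = -sqrt(33738452790)/1785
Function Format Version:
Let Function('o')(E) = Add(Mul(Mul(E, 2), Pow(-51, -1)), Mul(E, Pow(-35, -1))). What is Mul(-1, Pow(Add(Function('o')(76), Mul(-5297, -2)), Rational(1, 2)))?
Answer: Mul(Rational(-1, 1785), Pow(33738452790, Rational(1, 2))) ≈ -102.90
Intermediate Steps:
Function('o')(E) = Mul(Rational(-121, 1785), E) (Function('o')(E) = Add(Mul(Mul(2, E), Rational(-1, 51)), Mul(E, Rational(-1, 35))) = Add(Mul(Rational(-2, 51), E), Mul(Rational(-1, 35), E)) = Mul(Rational(-121, 1785), E))
Mul(-1, Pow(Add(Function('o')(76), Mul(-5297, -2)), Rational(1, 2))) = Mul(-1, Pow(Add(Mul(Rational(-121, 1785), 76), Mul(-5297, -2)), Rational(1, 2))) = Mul(-1, Pow(Add(Rational(-9196, 1785), 10594), Rational(1, 2))) = Mul(-1, Pow(Rational(18901094, 1785), Rational(1, 2))) = Mul(-1, Mul(Rational(1, 1785), Pow(33738452790, Rational(1, 2)))) = Mul(Rational(-1, 1785), Pow(33738452790, Rational(1, 2)))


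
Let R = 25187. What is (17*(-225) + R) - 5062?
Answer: 16300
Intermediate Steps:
(17*(-225) + R) - 5062 = (17*(-225) + 25187) - 5062 = (-3825 + 25187) - 5062 = 21362 - 5062 = 16300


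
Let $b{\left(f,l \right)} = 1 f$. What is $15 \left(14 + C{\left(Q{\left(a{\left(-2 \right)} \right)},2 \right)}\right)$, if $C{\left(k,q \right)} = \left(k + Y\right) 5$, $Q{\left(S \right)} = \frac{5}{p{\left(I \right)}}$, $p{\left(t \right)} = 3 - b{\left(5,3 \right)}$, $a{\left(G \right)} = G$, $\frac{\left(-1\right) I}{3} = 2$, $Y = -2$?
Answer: $- \frac{255}{2} \approx -127.5$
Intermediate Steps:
$I = -6$ ($I = \left(-3\right) 2 = -6$)
$b{\left(f,l \right)} = f$
$p{\left(t \right)} = -2$ ($p{\left(t \right)} = 3 - 5 = -2$)
$Q{\left(S \right)} = - \frac{5}{2}$ ($Q{\left(S \right)} = \frac{5}{-2} = 5 \left(- \frac{1}{2}\right) = - \frac{5}{2}$)
$C{\left(k,q \right)} = -10 + 5 k$ ($C{\left(k,q \right)} = \left(k - 2\right) 5 = \left(-2 + k\right) 5 = -10 + 5 k$)
$15 \left(14 + C{\left(Q{\left(a{\left(-2 \right)} \right)},2 \right)}\right) = 15 \left(14 + \left(-10 + 5 \left(- \frac{5}{2}\right)\right)\right) = 15 \left(14 - \frac{45}{2}\right) = 15 \left(- \frac{17}{2}\right) = - \frac{255}{2}$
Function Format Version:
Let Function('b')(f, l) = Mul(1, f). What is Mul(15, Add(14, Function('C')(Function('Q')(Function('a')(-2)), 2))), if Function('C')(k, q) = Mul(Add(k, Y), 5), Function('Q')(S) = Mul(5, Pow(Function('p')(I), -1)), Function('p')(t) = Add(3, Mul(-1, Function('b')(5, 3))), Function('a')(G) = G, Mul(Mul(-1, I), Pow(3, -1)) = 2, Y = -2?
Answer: Rational(-255, 2) ≈ -127.50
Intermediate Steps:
I = -6 (I = Mul(-3, 2) = -6)
Function('b')(f, l) = f
Function('p')(t) = -2 (Function('p')(t) = Add(3, Mul(-1, 5)) = Add(3, -5) = -2)
Function('Q')(S) = Rational(-5, 2) (Function('Q')(S) = Mul(5, Pow(-2, -1)) = Mul(5, Rational(-1, 2)) = Rational(-5, 2))
Function('C')(k, q) = Add(-10, Mul(5, k)) (Function('C')(k, q) = Mul(Add(k, -2), 5) = Mul(Add(-2, k), 5) = Add(-10, Mul(5, k)))
Mul(15, Add(14, Function('C')(Function('Q')(Function('a')(-2)), 2))) = Mul(15, Add(14, Add(-10, Mul(5, Rational(-5, 2))))) = Mul(15, Add(14, Add(-10, Rational(-25, 2)))) = Mul(15, Add(14, Rational(-45, 2))) = Mul(15, Rational(-17, 2)) = Rational(-255, 2)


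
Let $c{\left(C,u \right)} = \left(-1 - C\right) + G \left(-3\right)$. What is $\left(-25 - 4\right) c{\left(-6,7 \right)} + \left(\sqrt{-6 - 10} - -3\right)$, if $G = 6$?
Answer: $380 + 4 i \approx 380.0 + 4.0 i$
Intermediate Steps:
$c{\left(C,u \right)} = -19 - C$ ($c{\left(C,u \right)} = \left(-1 - C\right) + 6 \left(-3\right) = \left(-1 - C\right) - 18 = -19 - C$)
$\left(-25 - 4\right) c{\left(-6,7 \right)} + \left(\sqrt{-6 - 10} - -3\right) = \left(-25 - 4\right) \left(-19 - -6\right) + \left(\sqrt{-6 - 10} - -3\right) = \left(-25 - 4\right) \left(-19 + 6\right) + \left(\sqrt{-16} + 3\right) = \left(-29\right) \left(-13\right) + \left(4 i + 3\right) = 377 + \left(3 + 4 i\right) = 380 + 4 i$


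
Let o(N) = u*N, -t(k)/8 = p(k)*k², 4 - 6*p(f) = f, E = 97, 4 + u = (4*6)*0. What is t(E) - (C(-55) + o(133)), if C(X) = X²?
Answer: 1164223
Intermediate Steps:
u = -4 (u = -4 + (4*6)*0 = -4 + 24*0 = -4 + 0 = -4)
p(f) = ⅔ - f/6
t(k) = -8*k²*(⅔ - k/6) (t(k) = -8*(⅔ - k/6)*k² = -8*k²*(⅔ - k/6))
o(N) = -4*N
t(E) - (C(-55) + o(133)) = (4/3)*97²*(-4 + 97) - ((-55)² - 4*133) = (4/3)*9409*93 - (3025 - 532) = 1166716 - 1*2493 = 1166716 - 2493 = 1164223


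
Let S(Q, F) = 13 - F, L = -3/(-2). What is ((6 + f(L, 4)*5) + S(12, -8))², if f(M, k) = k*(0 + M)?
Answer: 3249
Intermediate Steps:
L = 3/2 (L = -3*(-½) = 3/2 ≈ 1.5000)
f(M, k) = M*k (f(M, k) = k*M = M*k)
((6 + f(L, 4)*5) + S(12, -8))² = ((6 + ((3/2)*4)*5) + (13 - 1*(-8)))² = ((6 + 6*5) + (13 + 8))² = ((6 + 30) + 21)² = (36 + 21)² = 57² = 3249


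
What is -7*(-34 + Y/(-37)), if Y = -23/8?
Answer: 70287/296 ≈ 237.46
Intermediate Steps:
Y = -23/8 (Y = -23*1/8 = -23/8 ≈ -2.8750)
-7*(-34 + Y/(-37)) = -7*(-34 - 23/8/(-37)) = -7*(-34 - 23/8*(-1/37)) = -7*(-34 + 23/296) = -7*(-10041/296) = 70287/296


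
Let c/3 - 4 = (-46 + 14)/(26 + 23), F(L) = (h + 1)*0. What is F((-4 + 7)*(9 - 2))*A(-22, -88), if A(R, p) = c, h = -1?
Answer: 0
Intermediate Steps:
F(L) = 0 (F(L) = (-1 + 1)*0 = 0*0 = 0)
c = 492/49 (c = 12 + 3*((-46 + 14)/(26 + 23)) = 12 + 3*(-32/49) = 12 - 96/49 = 492/49 ≈ 10.041)
A(R, p) = 492/49
F((-4 + 7)*(9 - 2))*A(-22, -88) = 0*(492/49) = 0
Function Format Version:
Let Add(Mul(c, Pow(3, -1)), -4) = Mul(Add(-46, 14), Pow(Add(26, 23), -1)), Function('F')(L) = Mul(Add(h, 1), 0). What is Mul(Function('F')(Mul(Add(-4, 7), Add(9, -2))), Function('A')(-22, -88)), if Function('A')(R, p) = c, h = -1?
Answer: 0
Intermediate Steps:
Function('F')(L) = 0 (Function('F')(L) = Mul(Add(-1, 1), 0) = Mul(0, 0) = 0)
c = Rational(492, 49) (c = Add(12, Mul(3, Mul(Add(-46, 14), Pow(Add(26, 23), -1)))) = Add(12, Mul(3, Mul(-32, Pow(49, -1)))) = Add(12, Mul(3, Mul(-32, Rational(1, 49)))) = Add(12, Mul(3, Rational(-32, 49))) = Add(12, Rational(-96, 49)) = Rational(492, 49) ≈ 10.041)
Function('A')(R, p) = Rational(492, 49)
Mul(Function('F')(Mul(Add(-4, 7), Add(9, -2))), Function('A')(-22, -88)) = Mul(0, Rational(492, 49)) = 0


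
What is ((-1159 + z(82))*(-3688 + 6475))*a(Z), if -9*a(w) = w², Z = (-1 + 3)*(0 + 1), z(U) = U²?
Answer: -6893180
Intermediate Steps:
Z = 2 (Z = 2*1 = 2)
a(w) = -w²/9
((-1159 + z(82))*(-3688 + 6475))*a(Z) = ((-1159 + 82²)*(-3688 + 6475))*(-⅑*2²) = ((-1159 + 6724)*2787)*(-⅑*4) = (5565*2787)*(-4/9) = 15509655*(-4/9) = -6893180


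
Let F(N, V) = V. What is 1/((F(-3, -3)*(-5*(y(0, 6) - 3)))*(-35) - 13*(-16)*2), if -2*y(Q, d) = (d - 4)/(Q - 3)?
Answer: 1/1816 ≈ 0.00055066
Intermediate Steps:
y(Q, d) = -(-4 + d)/(2*(-3 + Q)) (y(Q, d) = -(d - 4)/(2*(Q - 3)) = -(-4 + d)/(2*(-3 + Q)))
1/((F(-3, -3)*(-5*(y(0, 6) - 3)))*(-35) - 13*(-16)*2) = 1/(-(-15)*((4 - 1*6)/(2*(-3 + 0)) - 3)*(-35) - 13*(-16)*2) = 1/(-(-15)*((1/2)*(4 - 6)/(-3) - 3)*(-35) + 208*2) = 1/(-(-15)*((1/2)*(-1/3)*(-2) - 3)*(-35) + 416) = 1/(-(-15)*(1/3 - 3)*(-35) + 416) = 1/(-(-15)*(-8)/3*(-35) + 416) = 1/(-3*40/3*(-35) + 416) = 1/(-40*(-35) + 416) = 1/(1400 + 416) = 1/1816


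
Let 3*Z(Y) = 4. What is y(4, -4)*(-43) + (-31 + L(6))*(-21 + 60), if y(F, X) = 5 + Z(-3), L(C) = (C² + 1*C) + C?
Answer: 1172/3 ≈ 390.67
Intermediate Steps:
Z(Y) = 4/3 (Z(Y) = (⅓)*4 = 4/3)
L(C) = C² + 2*C (L(C) = (C² + C) + C = (C + C²) + C = C² + 2*C)
y(F, X) = 19/3 (y(F, X) = 5 + 4/3 = 19/3)
y(4, -4)*(-43) + (-31 + L(6))*(-21 + 60) = (19/3)*(-43) + (-31 + 6*(2 + 6))*(-21 + 60) = -817/3 + (-31 + 6*8)*39 = -817/3 + (-31 + 48)*39 = -817/3 + 17*39 = -817/3 + 663 = 1172/3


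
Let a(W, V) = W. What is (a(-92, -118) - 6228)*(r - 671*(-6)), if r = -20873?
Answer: 106473040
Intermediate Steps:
(a(-92, -118) - 6228)*(r - 671*(-6)) = (-92 - 6228)*(-20873 - 671*(-6)) = -6320*(-20873 + 4026) = -6320*(-16847) = 106473040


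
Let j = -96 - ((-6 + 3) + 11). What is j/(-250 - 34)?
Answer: 26/71 ≈ 0.36620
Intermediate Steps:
j = -104 (j = -96 - (-3 + 11) = -96 - 1*8 = -96 - 8 = -104)
j/(-250 - 34) = -104/(-250 - 34) = -104/(-284) = -1/284*(-104) = 26/71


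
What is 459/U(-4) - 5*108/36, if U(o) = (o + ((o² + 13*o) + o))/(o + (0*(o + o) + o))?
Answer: 753/11 ≈ 68.455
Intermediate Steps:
U(o) = (o² + 15*o)/(2*o) (U(o) = (o + (o² + 14*o))/(o + (0*(2*o) + o)) = (o² + 15*o)/(o + (0 + o)) = (o² + 15*o)/(o + o) = (o² + 15*o)/((2*o)) = (o² + 15*o)*(1/(2*o)) = (o² + 15*o)/(2*o))
459/U(-4) - 5*108/36 = 459/(15/2 + (½)*(-4)) - 5*108/36 = 459/(15/2 - 2) - 540*1/36 = 459/(11/2) - 15 = 459*(2/11) - 15 = 918/11 - 15 = 753/11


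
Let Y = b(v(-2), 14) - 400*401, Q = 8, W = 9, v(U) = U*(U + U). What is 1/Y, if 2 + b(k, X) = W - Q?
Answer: -1/160401 ≈ -6.2344e-6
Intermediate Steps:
v(U) = 2*U**2 (v(U) = U*(2*U) = 2*U**2)
b(k, X) = -1 (b(k, X) = -2 + (9 - 1*8) = -2 + (9 - 8) = -2 + 1 = -1)
Y = -160401 (Y = -1 - 400*401 = -1 - 160400 = -160401)
1/Y = 1/(-160401) = -1/160401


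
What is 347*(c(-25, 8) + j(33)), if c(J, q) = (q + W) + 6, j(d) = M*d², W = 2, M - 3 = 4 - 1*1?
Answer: 2272850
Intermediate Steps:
M = 6 (M = 3 + (4 - 1*1) = 3 + (4 - 1) = 3 + 3 = 6)
j(d) = 6*d²
c(J, q) = 8 + q (c(J, q) = (q + 2) + 6 = (2 + q) + 6 = 8 + q)
347*(c(-25, 8) + j(33)) = 347*((8 + 8) + 6*33²) = 347*(16 + 6*1089) = 347*(16 + 6534) = 347*6550 = 2272850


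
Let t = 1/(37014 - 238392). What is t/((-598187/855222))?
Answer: 142537/20076950281 ≈ 7.0995e-6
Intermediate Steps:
t = -1/201378 (t = 1/(-201378) = -1/201378 ≈ -4.9658e-6)
t/((-598187/855222)) = -1/(201378*((-598187/855222))) = -1/(201378*((-598187*1/855222))) = -1/(201378*(-598187/855222)) = -1/201378*(-855222/598187) = 142537/20076950281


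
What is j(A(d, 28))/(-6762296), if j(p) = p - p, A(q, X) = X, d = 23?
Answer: 0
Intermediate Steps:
j(p) = 0
j(A(d, 28))/(-6762296) = 0/(-6762296) = 0*(-1/6762296) = 0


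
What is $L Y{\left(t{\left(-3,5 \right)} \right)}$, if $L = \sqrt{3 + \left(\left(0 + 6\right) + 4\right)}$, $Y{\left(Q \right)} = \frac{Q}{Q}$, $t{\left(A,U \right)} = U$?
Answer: $\sqrt{13} \approx 3.6056$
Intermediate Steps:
$Y{\left(Q \right)} = 1$
$L = \sqrt{13}$ ($L = \sqrt{3 + \left(6 + 4\right)} = \sqrt{3 + 10} = \sqrt{13} \approx 3.6056$)
$L Y{\left(t{\left(-3,5 \right)} \right)} = \sqrt{13} \cdot 1 = \sqrt{13}$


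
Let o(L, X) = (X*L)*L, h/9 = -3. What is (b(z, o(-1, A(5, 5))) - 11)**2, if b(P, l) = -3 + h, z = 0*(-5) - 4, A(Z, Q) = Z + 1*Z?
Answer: 1681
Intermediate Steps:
h = -27 (h = 9*(-3) = -27)
A(Z, Q) = 2*Z (A(Z, Q) = Z + Z = 2*Z)
o(L, X) = X*L**2 (o(L, X) = (L*X)*L = X*L**2)
z = -4 (z = 0 - 4 = -4)
b(P, l) = -30 (b(P, l) = -3 - 27 = -30)
(b(z, o(-1, A(5, 5))) - 11)**2 = (-30 - 11)**2 = (-41)**2 = 1681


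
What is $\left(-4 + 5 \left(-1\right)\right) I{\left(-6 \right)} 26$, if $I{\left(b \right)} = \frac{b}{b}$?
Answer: $-234$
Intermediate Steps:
$I{\left(b \right)} = 1$
$\left(-4 + 5 \left(-1\right)\right) I{\left(-6 \right)} 26 = \left(-4 + 5 \left(-1\right)\right) 1 \cdot 26 = \left(-4 - 5\right) 1 \cdot 26 = \left(-9\right) 1 \cdot 26 = \left(-9\right) 26 = -234$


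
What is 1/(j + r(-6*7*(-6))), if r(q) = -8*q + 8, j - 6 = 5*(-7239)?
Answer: -1/38197 ≈ -2.6180e-5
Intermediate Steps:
j = -36189 (j = 6 + 5*(-7239) = 6 - 36195 = -36189)
r(q) = 8 - 8*q
1/(j + r(-6*7*(-6))) = 1/(-36189 + (8 - 8*(-6*7)*(-6))) = 1/(-36189 + (8 - (-336)*(-6))) = 1/(-36189 + (8 - 8*252)) = 1/(-36189 + (8 - 2016)) = 1/(-36189 - 2008) = 1/(-38197) = -1/38197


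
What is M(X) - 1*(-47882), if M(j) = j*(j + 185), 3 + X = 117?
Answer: 81968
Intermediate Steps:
X = 114 (X = -3 + 117 = 114)
M(j) = j*(185 + j)
M(X) - 1*(-47882) = 114*(185 + 114) - 1*(-47882) = 114*299 + 47882 = 34086 + 47882 = 81968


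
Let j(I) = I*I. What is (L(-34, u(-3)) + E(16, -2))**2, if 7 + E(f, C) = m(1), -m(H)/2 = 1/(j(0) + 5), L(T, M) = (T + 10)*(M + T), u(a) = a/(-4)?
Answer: 15626209/25 ≈ 6.2505e+5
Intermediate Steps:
u(a) = -a/4 (u(a) = a*(-1/4) = -a/4)
j(I) = I**2
L(T, M) = (10 + T)*(M + T)
m(H) = -2/5 (m(H) = -2/(0**2 + 5) = -2/(0 + 5) = -2/5)
E(f, C) = -37/5 (E(f, C) = -7 - 2/5 = -37/5)
(L(-34, u(-3)) + E(16, -2))**2 = (((-34)**2 + 10*(-1/4*(-3)) + 10*(-34) - 1/4*(-3)*(-34)) - 37/5)**2 = ((1156 + 10*(3/4) - 340 + (3/4)*(-34)) - 37/5)**2 = ((1156 + 15/2 - 340 - 51/2) - 37/5)**2 = (798 - 37/5)**2 = (3953/5)**2 = 15626209/25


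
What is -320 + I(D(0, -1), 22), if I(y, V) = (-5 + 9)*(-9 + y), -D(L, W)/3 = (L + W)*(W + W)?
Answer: -380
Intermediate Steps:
D(L, W) = -6*W*(L + W) (D(L, W) = -3*(L + W)*(W + W) = -3*(L + W)*2*W = -6*W*(L + W))
I(y, V) = -36 + 4*y (I(y, V) = 4*(-9 + y) = -36 + 4*y)
-320 + I(D(0, -1), 22) = -320 + (-36 + 4*(-6*(-1)*(0 - 1))) = -320 + (-36 + 4*(-6*(-1)*(-1))) = -320 + (-36 + 4*(-6)) = -320 + (-36 - 24) = -320 - 60 = -380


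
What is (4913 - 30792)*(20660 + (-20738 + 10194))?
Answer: -261791964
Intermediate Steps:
(4913 - 30792)*(20660 + (-20738 + 10194)) = -25879*(20660 - 10544) = -25879*10116 = -261791964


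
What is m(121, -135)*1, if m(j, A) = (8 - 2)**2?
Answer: 36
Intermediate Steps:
m(j, A) = 36 (m(j, A) = 6**2 = 36)
m(121, -135)*1 = 36*1 = 36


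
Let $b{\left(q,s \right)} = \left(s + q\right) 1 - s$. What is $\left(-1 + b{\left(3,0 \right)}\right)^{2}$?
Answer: $4$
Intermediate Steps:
$b{\left(q,s \right)} = q$ ($b{\left(q,s \right)} = \left(q + s\right) 1 - s = \left(q + s\right) - s = q$)
$\left(-1 + b{\left(3,0 \right)}\right)^{2} = \left(-1 + 3\right)^{2} = 2^{2} = 4$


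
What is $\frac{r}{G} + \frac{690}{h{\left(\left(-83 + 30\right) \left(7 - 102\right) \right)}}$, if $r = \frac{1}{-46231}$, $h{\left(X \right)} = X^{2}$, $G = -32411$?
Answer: $\frac{206783296103}{7597219317140545} \approx 2.7218 \cdot 10^{-5}$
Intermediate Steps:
$r = - \frac{1}{46231} \approx -2.1631 \cdot 10^{-5}$
$\frac{r}{G} + \frac{690}{h{\left(\left(-83 + 30\right) \left(7 - 102\right) \right)}} = - \frac{1}{46231 \left(-32411\right)} + \frac{690}{\left(\left(-83 + 30\right) \left(7 - 102\right)\right)^{2}} = \left(- \frac{1}{46231}\right) \left(- \frac{1}{32411}\right) + \frac{690}{\left(\left(-53\right) \left(-95\right)\right)^{2}} = \frac{1}{1498392941} + \frac{690}{5035^{2}} = \frac{1}{1498392941} + \frac{690}{25351225} = \frac{1}{1498392941} + 690 \cdot \frac{1}{25351225} = \frac{1}{1498392941} + \frac{138}{5070245} = \frac{206783296103}{7597219317140545}$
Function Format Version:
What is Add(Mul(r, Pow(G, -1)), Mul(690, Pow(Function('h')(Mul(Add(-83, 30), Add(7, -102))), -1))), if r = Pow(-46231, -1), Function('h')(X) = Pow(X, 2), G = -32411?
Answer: Rational(206783296103, 7597219317140545) ≈ 2.7218e-5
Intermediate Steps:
r = Rational(-1, 46231) ≈ -2.1631e-5
Add(Mul(r, Pow(G, -1)), Mul(690, Pow(Function('h')(Mul(Add(-83, 30), Add(7, -102))), -1))) = Add(Mul(Rational(-1, 46231), Pow(-32411, -1)), Mul(690, Pow(Pow(Mul(Add(-83, 30), Add(7, -102)), 2), -1))) = Add(Mul(Rational(-1, 46231), Rational(-1, 32411)), Mul(690, Pow(Pow(Mul(-53, -95), 2), -1))) = Add(Rational(1, 1498392941), Mul(690, Pow(Pow(5035, 2), -1))) = Add(Rational(1, 1498392941), Mul(690, Pow(25351225, -1))) = Add(Rational(1, 1498392941), Mul(690, Rational(1, 25351225))) = Add(Rational(1, 1498392941), Rational(138, 5070245)) = Rational(206783296103, 7597219317140545)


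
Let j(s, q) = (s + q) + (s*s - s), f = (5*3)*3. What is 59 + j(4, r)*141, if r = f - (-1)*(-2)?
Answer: 8378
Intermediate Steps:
f = 45 (f = 15*3 = 45)
r = 43 (r = 45 - (-1)*(-2) = 45 - 1*2 = 45 - 2 = 43)
j(s, q) = q + s**2 (j(s, q) = (q + s) + (s**2 - s) = q + s**2)
59 + j(4, r)*141 = 59 + (43 + 4**2)*141 = 59 + (43 + 16)*141 = 59 + 59*141 = 59 + 8319 = 8378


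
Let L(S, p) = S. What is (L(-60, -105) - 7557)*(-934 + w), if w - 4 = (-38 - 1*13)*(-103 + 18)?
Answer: -25935885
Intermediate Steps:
w = 4339 (w = 4 + (-38 - 1*13)*(-103 + 18) = 4 + (-38 - 13)*(-85) = 4 - 51*(-85) = 4 + 4335 = 4339)
(L(-60, -105) - 7557)*(-934 + w) = (-60 - 7557)*(-934 + 4339) = -7617*3405 = -25935885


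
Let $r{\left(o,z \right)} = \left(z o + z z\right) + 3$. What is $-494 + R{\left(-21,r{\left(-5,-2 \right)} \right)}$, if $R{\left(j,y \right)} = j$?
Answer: $-515$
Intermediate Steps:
$r{\left(o,z \right)} = 3 + z^{2} + o z$ ($r{\left(o,z \right)} = \left(o z + z^{2}\right) + 3 = \left(z^{2} + o z\right) + 3 = 3 + z^{2} + o z$)
$-494 + R{\left(-21,r{\left(-5,-2 \right)} \right)} = -494 - 21 = -515$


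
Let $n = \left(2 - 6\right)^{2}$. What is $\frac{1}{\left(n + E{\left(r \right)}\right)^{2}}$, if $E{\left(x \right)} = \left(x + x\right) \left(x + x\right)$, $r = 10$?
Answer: $\frac{1}{173056} \approx 5.7785 \cdot 10^{-6}$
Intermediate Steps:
$E{\left(x \right)} = 4 x^{2}$ ($E{\left(x \right)} = 2 x 2 x = 4 x^{2}$)
$n = 16$ ($n = \left(-4\right)^{2} = 16$)
$\frac{1}{\left(n + E{\left(r \right)}\right)^{2}} = \frac{1}{\left(16 + 4 \cdot 10^{2}\right)^{2}} = \frac{1}{\left(16 + 4 \cdot 100\right)^{2}} = \frac{1}{\left(16 + 400\right)^{2}} = \frac{1}{416^{2}} = \frac{1}{173056}$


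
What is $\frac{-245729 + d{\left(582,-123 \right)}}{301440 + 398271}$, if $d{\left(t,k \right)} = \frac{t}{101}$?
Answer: $- \frac{24818047}{70670811} \approx -0.35118$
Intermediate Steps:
$d{\left(t,k \right)} = \frac{t}{101}$ ($d{\left(t,k \right)} = t \frac{1}{101} = \frac{t}{101}$)
$\frac{-245729 + d{\left(582,-123 \right)}}{301440 + 398271} = \frac{-245729 + \frac{1}{101} \cdot 582}{301440 + 398271} = \frac{-245729 + \frac{582}{101}}{699711} = \left(- \frac{24818047}{101}\right) \frac{1}{699711} = - \frac{24818047}{70670811}$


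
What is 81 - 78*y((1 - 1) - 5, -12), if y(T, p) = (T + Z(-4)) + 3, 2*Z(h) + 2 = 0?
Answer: 315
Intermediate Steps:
Z(h) = -1 (Z(h) = -1 + (½)*0 = -1 + 0 = -1)
y(T, p) = 2 + T (y(T, p) = (T - 1) + 3 = (-1 + T) + 3 = 2 + T)
81 - 78*y((1 - 1) - 5, -12) = 81 - 78*(2 + ((1 - 1) - 5)) = 81 - 78*(2 + (0 - 5)) = 81 - 78*(2 - 5) = 81 - 78*(-3) = 81 + 234 = 315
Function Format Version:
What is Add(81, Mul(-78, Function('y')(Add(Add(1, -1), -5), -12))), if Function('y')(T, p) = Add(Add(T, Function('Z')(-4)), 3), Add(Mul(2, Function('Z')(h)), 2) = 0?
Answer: 315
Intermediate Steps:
Function('Z')(h) = -1 (Function('Z')(h) = Add(-1, Mul(Rational(1, 2), 0)) = Add(-1, 0) = -1)
Function('y')(T, p) = Add(2, T) (Function('y')(T, p) = Add(Add(T, -1), 3) = Add(Add(-1, T), 3) = Add(2, T))
Add(81, Mul(-78, Function('y')(Add(Add(1, -1), -5), -12))) = Add(81, Mul(-78, Add(2, Add(Add(1, -1), -5)))) = Add(81, Mul(-78, Add(2, Add(0, -5)))) = Add(81, Mul(-78, Add(2, -5))) = Add(81, Mul(-78, -3)) = Add(81, 234) = 315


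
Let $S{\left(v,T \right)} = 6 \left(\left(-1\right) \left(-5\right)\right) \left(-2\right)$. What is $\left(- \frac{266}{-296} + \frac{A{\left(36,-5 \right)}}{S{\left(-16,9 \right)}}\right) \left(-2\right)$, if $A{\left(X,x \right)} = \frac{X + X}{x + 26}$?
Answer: $- \frac{4359}{2590} \approx -1.683$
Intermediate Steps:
$A{\left(X,x \right)} = \frac{2 X}{26 + x}$
$S{\left(v,T \right)} = -60$ ($S{\left(v,T \right)} = 6 \cdot 5 \left(-2\right) = 30 \left(-2\right) = -60$)
$\left(- \frac{266}{-296} + \frac{A{\left(36,-5 \right)}}{S{\left(-16,9 \right)}}\right) \left(-2\right) = \left(- \frac{266}{-296} + \frac{2 \cdot 36 \frac{1}{26 - 5}}{-60}\right) \left(-2\right) = \left(\left(-266\right) \left(- \frac{1}{296}\right) + 2 \cdot 36 \cdot \frac{1}{21} \left(- \frac{1}{60}\right)\right) \left(-2\right) = \left(\frac{133}{148} + 2 \cdot 36 \cdot \frac{1}{21} \left(- \frac{1}{60}\right)\right) \left(-2\right) = \left(\frac{133}{148} + \frac{24}{7} \left(- \frac{1}{60}\right)\right) \left(-2\right) = \left(\frac{133}{148} - \frac{2}{35}\right) \left(-2\right) = \frac{4359}{5180} \left(-2\right) = - \frac{4359}{2590}$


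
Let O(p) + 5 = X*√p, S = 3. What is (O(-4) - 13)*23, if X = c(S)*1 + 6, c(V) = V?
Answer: -414 + 414*I ≈ -414.0 + 414.0*I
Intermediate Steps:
X = 9 (X = 3*1 + 6 = 3 + 6 = 9)
O(p) = -5 + 9*√p
(O(-4) - 13)*23 = ((-5 + 9*√(-4)) - 13)*23 = ((-5 + 9*(2*I)) - 13)*23 = ((-5 + 18*I) - 13)*23 = (-18 + 18*I)*23 = -414 + 414*I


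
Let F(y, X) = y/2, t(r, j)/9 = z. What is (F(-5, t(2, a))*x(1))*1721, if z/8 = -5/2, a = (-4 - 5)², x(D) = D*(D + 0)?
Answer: -8605/2 ≈ -4302.5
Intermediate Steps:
x(D) = D² (x(D) = D*D = D²)
a = 81 (a = (-9)² = 81)
z = -20 (z = 8*(-5/2) = -20)
t(r, j) = -180 (t(r, j) = 9*(-20) = -180)
F(y, X) = y/2 (F(y, X) = y*(½) = y/2)
(F(-5, t(2, a))*x(1))*1721 = (((½)*(-5))*1²)*1721 = -5/2*1*1721 = -5/2*1721 = -8605/2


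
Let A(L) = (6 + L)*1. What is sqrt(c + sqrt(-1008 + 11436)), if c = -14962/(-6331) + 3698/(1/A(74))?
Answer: sqrt(11857823730662 + 80163122*sqrt(2607))/6331 ≈ 544.01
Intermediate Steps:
A(L) = 6 + L
c = 1872978002/6331 (c = -14962/(-6331) + 3698/(1/(6 + 74)) = -14962*(-1/6331) + 3698/(1/80) = 14962/6331 + 3698/(1/80) = 14962/6331 + 3698*80 = 14962/6331 + 295840 = 1872978002/6331 ≈ 2.9584e+5)
sqrt(c + sqrt(-1008 + 11436)) = sqrt(1872978002/6331 + sqrt(-1008 + 11436)) = sqrt(1872978002/6331 + sqrt(10428)) = sqrt(1872978002/6331 + 2*sqrt(2607))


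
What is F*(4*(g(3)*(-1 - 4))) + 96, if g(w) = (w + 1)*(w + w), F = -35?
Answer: 16896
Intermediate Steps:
g(w) = 2*w*(1 + w) (g(w) = (1 + w)*(2*w) = 2*w*(1 + w))
F*(4*(g(3)*(-1 - 4))) + 96 = -140*(2*3*(1 + 3))*(-1 - 4) + 96 = -140*(2*3*4)*(-5) + 96 = -140*24*(-5) + 96 = -140*(-120) + 96 = -35*(-480) + 96 = 16800 + 96 = 16896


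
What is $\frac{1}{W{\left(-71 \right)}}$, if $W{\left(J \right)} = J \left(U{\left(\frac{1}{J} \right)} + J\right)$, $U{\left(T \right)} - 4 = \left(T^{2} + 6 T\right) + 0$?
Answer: $\frac{71}{338172} \approx 0.00020995$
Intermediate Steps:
$U{\left(T \right)} = 4 + T^{2} + 6 T$ ($U{\left(T \right)} = 4 + \left(\left(T^{2} + 6 T\right) + 0\right) = 4 + \left(T^{2} + 6 T\right) = 4 + T^{2} + 6 T$)
$W{\left(J \right)} = J \left(4 + J + \frac{1}{J^{2}} + \frac{6}{J}\right)$ ($W{\left(J \right)} = J \left(\left(4 + \left(\frac{1}{J}\right)^{2} + \frac{6}{J}\right) + J\right) = J \left(\left(4 + \frac{1}{J^{2}} + \frac{6}{J}\right) + J\right) = J \left(4 + J + \frac{1}{J^{2}} + \frac{6}{J}\right)$)
$\frac{1}{W{\left(-71 \right)}} = \frac{1}{6 + \frac{1}{-71} + \left(-71\right)^{2} + 4 \left(-71\right)} = \frac{1}{6 - \frac{1}{71} + 5041 - 284} = \frac{1}{\frac{338172}{71}} = \frac{71}{338172}$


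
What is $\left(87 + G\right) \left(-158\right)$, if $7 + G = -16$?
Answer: $-10112$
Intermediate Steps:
$G = -23$ ($G = -7 - 16 = -23$)
$\left(87 + G\right) \left(-158\right) = \left(87 - 23\right) \left(-158\right) = 64 \left(-158\right) = -10112$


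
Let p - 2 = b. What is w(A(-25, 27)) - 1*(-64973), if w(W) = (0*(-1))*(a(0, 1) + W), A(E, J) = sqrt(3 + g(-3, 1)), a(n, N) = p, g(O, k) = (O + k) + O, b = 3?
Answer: 64973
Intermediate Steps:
g(O, k) = k + 2*O
p = 5 (p = 2 + 3 = 5)
a(n, N) = 5
A(E, J) = I*sqrt(2) (A(E, J) = sqrt(3 + (1 + 2*(-3))) = sqrt(3 + (1 - 6)) = sqrt(3 - 5) = sqrt(-2) = I*sqrt(2))
w(W) = 0 (w(W) = (0*(-1))*(5 + W) = 0*(5 + W) = 0)
w(A(-25, 27)) - 1*(-64973) = 0 - 1*(-64973) = 0 + 64973 = 64973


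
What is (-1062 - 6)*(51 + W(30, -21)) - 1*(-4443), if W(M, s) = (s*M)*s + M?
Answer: -14211705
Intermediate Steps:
W(M, s) = M + M*s² (W(M, s) = (M*s)*s + M = M*s² + M = M + M*s²)
(-1062 - 6)*(51 + W(30, -21)) - 1*(-4443) = (-1062 - 6)*(51 + 30*(1 + (-21)²)) - 1*(-4443) = -1068*(51 + 30*(1 + 441)) + 4443 = -1068*(51 + 30*442) + 4443 = -1068*(51 + 13260) + 4443 = -1068*13311 + 4443 = -14216148 + 4443 = -14211705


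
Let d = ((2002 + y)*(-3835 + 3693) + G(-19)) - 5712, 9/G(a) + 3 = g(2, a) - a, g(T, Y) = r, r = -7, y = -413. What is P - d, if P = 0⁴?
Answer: 231349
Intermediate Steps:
g(T, Y) = -7
P = 0
G(a) = 9/(-10 - a) (G(a) = 9/(-3 + (-7 - a)) = 9/(-10 - a))
d = -231349 (d = ((2002 - 413)*(-3835 + 3693) - 9/(10 - 19)) - 5712 = (1589*(-142) - 9/(-9)) - 5712 = (-225638 - 9*(-⅑)) - 5712 = (-225638 + 1) - 5712 = -225637 - 5712 = -231349)
P - d = 0 - 1*(-231349) = 0 + 231349 = 231349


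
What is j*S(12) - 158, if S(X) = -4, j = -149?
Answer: 438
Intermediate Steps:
j*S(12) - 158 = -149*(-4) - 158 = 596 - 158 = 438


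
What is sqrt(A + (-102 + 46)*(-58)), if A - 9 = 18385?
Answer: sqrt(21642) ≈ 147.11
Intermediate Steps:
A = 18394 (A = 9 + 18385 = 18394)
sqrt(A + (-102 + 46)*(-58)) = sqrt(18394 + (-102 + 46)*(-58)) = sqrt(18394 - 56*(-58)) = sqrt(18394 + 3248) = sqrt(21642)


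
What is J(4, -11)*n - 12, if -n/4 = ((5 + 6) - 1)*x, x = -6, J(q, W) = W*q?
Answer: -10572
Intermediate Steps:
n = 240 (n = -4*((5 + 6) - 1)*(-6) = -4*(11 - 1)*(-6) = -40*(-6) = -4*(-60) = 240)
J(4, -11)*n - 12 = -11*4*240 - 12 = -44*240 - 12 = -10560 - 12 = -10572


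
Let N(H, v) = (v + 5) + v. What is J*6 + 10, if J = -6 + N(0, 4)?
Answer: 52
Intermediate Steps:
N(H, v) = 5 + 2*v (N(H, v) = (5 + v) + v = 5 + 2*v)
J = 7 (J = -6 + (5 + 2*4) = -6 + (5 + 8) = -6 + 13 = 7)
J*6 + 10 = 7*6 + 10 = 42 + 10 = 52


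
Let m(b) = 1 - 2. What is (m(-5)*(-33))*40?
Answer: 1320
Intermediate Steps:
m(b) = -1
(m(-5)*(-33))*40 = -1*(-33)*40 = 33*40 = 1320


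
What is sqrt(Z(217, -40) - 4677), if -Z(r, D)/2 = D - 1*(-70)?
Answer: I*sqrt(4737) ≈ 68.826*I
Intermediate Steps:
Z(r, D) = -140 - 2*D (Z(r, D) = -2*(D - 1*(-70)) = -2*(D + 70) = -2*(70 + D) = -140 - 2*D)
sqrt(Z(217, -40) - 4677) = sqrt((-140 - 2*(-40)) - 4677) = sqrt((-140 + 80) - 4677) = sqrt(-60 - 4677) = sqrt(-4737) = I*sqrt(4737)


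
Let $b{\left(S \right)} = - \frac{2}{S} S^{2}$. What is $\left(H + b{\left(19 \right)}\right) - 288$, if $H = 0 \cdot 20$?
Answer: $-326$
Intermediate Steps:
$H = 0$
$b{\left(S \right)} = - 2 S$
$\left(H + b{\left(19 \right)}\right) - 288 = \left(0 - 38\right) - 288 = -38 - 288 = -326$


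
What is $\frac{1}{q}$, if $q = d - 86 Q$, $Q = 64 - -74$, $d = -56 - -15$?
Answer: $- \frac{1}{11909} \approx -8.397 \cdot 10^{-5}$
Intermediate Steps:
$d = -41$ ($d = -56 + 15 = -41$)
$Q = 138$ ($Q = 64 + 74 = 138$)
$q = -11909$ ($q = -41 - 11868 = -11909$)
$\frac{1}{q} = \frac{1}{-11909} = - \frac{1}{11909}$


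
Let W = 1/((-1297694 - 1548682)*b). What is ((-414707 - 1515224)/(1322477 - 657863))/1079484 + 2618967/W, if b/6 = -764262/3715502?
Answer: 1751755425687934277220667818533/190403601472056168 ≈ 9.2002e+12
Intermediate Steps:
b = -2292786/1857751 (b = 6*(-764262/3715502) = 6*(-764262*1/3715502) = 6*(-382131/1857751) = -2292786/1857751 ≈ -1.2342)
W = 1857751/6526131043536 (W = 1/((-1297694 - 1548682)*(-2292786/1857751)) = -1857751/2292786/(-2846376) = -1/2846376*(-1857751/2292786) = 1857751/6526131043536 ≈ 2.8466e-7)
((-414707 - 1515224)/(1322477 - 657863))/1079484 + 2618967/W = ((-414707 - 1515224)/(1322477 - 657863))/1079484 + 2618967/(1857751/6526131043536) = -1929931/664614*(1/1079484) + 2618967*(6526131043536/1857751) = -1929931*1/664614*(1/1079484) + 17091721840696347312/1857751 = -1929931/664614*1/1079484 + 17091721840696347312/1857751 = -1929931/717440179176 + 17091721840696347312/1857751 = 1751755425687934277220667818533/190403601472056168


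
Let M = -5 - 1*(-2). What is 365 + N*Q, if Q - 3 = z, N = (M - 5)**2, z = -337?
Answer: -21011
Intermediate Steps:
M = -3 (M = -5 + 2 = -3)
N = 64 (N = (-3 - 5)**2 = (-8)**2 = 64)
Q = -334 (Q = 3 - 337 = -334)
365 + N*Q = 365 + 64*(-334) = 365 - 21376 = -21011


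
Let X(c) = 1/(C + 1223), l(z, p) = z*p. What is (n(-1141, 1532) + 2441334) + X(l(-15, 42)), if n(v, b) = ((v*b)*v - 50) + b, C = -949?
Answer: 547157315193/274 ≈ 1.9969e+9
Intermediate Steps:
l(z, p) = p*z
n(v, b) = -50 + b + b*v**2 (n(v, b) = ((b*v)*v - 50) + b = (b*v**2 - 50) + b = (-50 + b*v**2) + b = -50 + b + b*v**2)
X(c) = 1/274 (X(c) = 1/(-949 + 1223) = 1/274)
(n(-1141, 1532) + 2441334) + X(l(-15, 42)) = ((-50 + 1532 + 1532*(-1141)**2) + 2441334) + 1/274 = ((-50 + 1532 + 1532*1301881) + 2441334) + 1/274 = ((-50 + 1532 + 1994481692) + 2441334) + 1/274 = (1994483174 + 2441334) + 1/274 = 1996924508 + 1/274 = 547157315193/274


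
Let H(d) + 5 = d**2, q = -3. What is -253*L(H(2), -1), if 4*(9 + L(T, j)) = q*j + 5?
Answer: 1771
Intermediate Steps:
H(d) = -5 + d**2
L(T, j) = -31/4 - 3*j/4 (L(T, j) = -9 + (-3*j + 5)/4 = -9 + (5 - 3*j)/4 = -9 + (5/4 - 3*j/4) = -31/4 - 3*j/4)
-253*L(H(2), -1) = -253*(-31/4 - 3/4*(-1)) = -253*(-31/4 + 3/4) = -253*(-7) = 1771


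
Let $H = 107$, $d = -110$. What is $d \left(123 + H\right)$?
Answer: $-25300$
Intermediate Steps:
$d \left(123 + H\right) = - 110 \left(123 + 107\right) = \left(-110\right) 230 = -25300$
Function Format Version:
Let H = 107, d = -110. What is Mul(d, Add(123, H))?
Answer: -25300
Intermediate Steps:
Mul(d, Add(123, H)) = Mul(-110, Add(123, 107)) = Mul(-110, 230) = -25300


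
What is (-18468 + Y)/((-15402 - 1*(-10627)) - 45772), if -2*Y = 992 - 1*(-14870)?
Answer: 26399/50547 ≈ 0.52227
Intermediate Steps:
Y = -7931 (Y = -(992 - 1*(-14870))/2 = -(992 + 14870)/2 = -1/2*15862 = -7931)
(-18468 + Y)/((-15402 - 1*(-10627)) - 45772) = (-18468 - 7931)/((-15402 - 1*(-10627)) - 45772) = -26399/((-15402 + 10627) - 45772) = -26399/(-4775 - 45772) = -26399/(-50547) = -26399*(-1/50547) = 26399/50547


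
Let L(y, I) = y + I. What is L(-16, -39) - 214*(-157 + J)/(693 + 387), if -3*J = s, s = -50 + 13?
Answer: -21331/810 ≈ -26.335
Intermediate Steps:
s = -37
J = 37/3 (J = -1/3*(-37) = 37/3 ≈ 12.333)
L(y, I) = I + y
L(-16, -39) - 214*(-157 + J)/(693 + 387) = (-39 - 16) - 214*(-157 + 37/3)/(693 + 387) = -55 - (-92876)/(3*1080) = -55 - 214*(-217/1620) = -55 + 23219/810 = -21331/810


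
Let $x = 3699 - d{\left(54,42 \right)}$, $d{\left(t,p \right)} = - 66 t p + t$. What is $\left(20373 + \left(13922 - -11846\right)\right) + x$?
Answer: $199474$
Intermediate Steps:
$d{\left(t,p \right)} = t - 66 p t$ ($d{\left(t,p \right)} = - 66 p t + t = t - 66 p t$)
$x = 153333$ ($x = 3699 - 54 \left(1 - 2772\right) = 3699 - 54 \left(-2771\right) = 3699 - -149634 = 3699 + 149634 = 153333$)
$\left(20373 + \left(13922 - -11846\right)\right) + x = \left(20373 + \left(13922 - -11846\right)\right) + 153333 = \left(20373 + \left(13922 + 11846\right)\right) + 153333 = \left(20373 + 25768\right) + 153333 = 46141 + 153333 = 199474$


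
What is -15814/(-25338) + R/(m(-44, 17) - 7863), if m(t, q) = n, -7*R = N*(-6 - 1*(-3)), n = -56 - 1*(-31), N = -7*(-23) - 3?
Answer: 215293903/349765752 ≈ 0.61554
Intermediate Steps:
N = 158 (N = 161 - 3 = 158)
n = -25 (n = -56 + 31 = -25)
R = 474/7 (R = -158*(-6 - 1*(-3))/7 = -158*(-6 + 3)/7 = -158*(-3)/7 = -1/7*(-474) = 474/7 ≈ 67.714)
m(t, q) = -25
-15814/(-25338) + R/(m(-44, 17) - 7863) = -15814/(-25338) + 474/(7*(-25 - 7863)) = -15814*(-1/25338) + (474/7)/(-7888) = 7907/12669 + (474/7)*(-1/7888) = 7907/12669 - 237/27608 = 215293903/349765752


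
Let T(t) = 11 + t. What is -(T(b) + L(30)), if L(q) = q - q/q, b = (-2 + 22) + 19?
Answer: -79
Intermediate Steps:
b = 39 (b = 20 + 19 = 39)
L(q) = -1 + q (L(q) = q - 1*1 = q - 1 = -1 + q)
-(T(b) + L(30)) = -((11 + 39) + (-1 + 30)) = -(50 + 29) = -1*79 = -79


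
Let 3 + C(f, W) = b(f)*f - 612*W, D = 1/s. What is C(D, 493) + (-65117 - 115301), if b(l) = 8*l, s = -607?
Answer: -177642895505/368449 ≈ -4.8214e+5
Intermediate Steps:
D = -1/607 (D = 1/(-607) = -1/607 ≈ -0.0016474)
C(f, W) = -3 - 612*W + 8*f² (C(f, W) = -3 + ((8*f)*f - 612*W) = -3 + (8*f² - 612*W) = -3 + (-612*W + 8*f²) = -3 - 612*W + 8*f²)
C(D, 493) + (-65117 - 115301) = (-3 - 612*493 + 8*(-1/607)²) + (-65117 - 115301) = (-3 - 301716 + 8*(1/368449)) - 180418 = (-3 - 301716 + 8/368449) - 180418 = -111168063823/368449 - 180418 = -177642895505/368449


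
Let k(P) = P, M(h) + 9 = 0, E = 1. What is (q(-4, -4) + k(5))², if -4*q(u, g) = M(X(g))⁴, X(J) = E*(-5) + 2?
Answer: 42784681/16 ≈ 2.6740e+6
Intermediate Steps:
X(J) = -3 (X(J) = 1*(-5) + 2 = -5 + 2 = -3)
M(h) = -9 (M(h) = -9 + 0 = -9)
q(u, g) = -6561/4 (q(u, g) = -¼*(-9)⁴ = -¼*6561 = -6561/4)
(q(-4, -4) + k(5))² = (-6561/4 + 5)² = (-6541/4)² = 42784681/16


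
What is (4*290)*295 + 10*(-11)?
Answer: 342090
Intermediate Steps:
(4*290)*295 + 10*(-11) = 1160*295 - 110 = 342200 - 110 = 342090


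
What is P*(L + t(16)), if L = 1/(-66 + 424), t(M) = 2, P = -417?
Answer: -298989/358 ≈ -835.17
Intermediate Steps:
L = 1/358 ≈ 0.0027933
P*(L + t(16)) = -417*(1/358 + 2) = -417*717/358 = -298989/358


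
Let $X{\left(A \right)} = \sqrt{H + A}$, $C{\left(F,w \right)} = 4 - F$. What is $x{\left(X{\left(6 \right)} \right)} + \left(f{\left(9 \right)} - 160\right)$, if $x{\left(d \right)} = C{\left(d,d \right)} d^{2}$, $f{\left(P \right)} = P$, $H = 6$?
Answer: $-103 - 24 \sqrt{3} \approx -144.57$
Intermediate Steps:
$X{\left(A \right)} = \sqrt{6 + A}$
$x{\left(d \right)} = d^{2} \left(4 - d\right)$ ($x{\left(d \right)} = \left(4 - d\right) d^{2} = d^{2} \left(4 - d\right)$)
$x{\left(X{\left(6 \right)} \right)} + \left(f{\left(9 \right)} - 160\right) = \left(\sqrt{6 + 6}\right)^{2} \left(4 - \sqrt{6 + 6}\right) + \left(9 - 160\right) = \left(\sqrt{12}\right)^{2} \left(4 - \sqrt{12}\right) + \left(9 - 160\right) = \left(2 \sqrt{3}\right)^{2} \left(4 - 2 \sqrt{3}\right) - 151 = 12 \left(4 - 2 \sqrt{3}\right) - 151 = \left(48 - 24 \sqrt{3}\right) - 151 = -103 - 24 \sqrt{3}$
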